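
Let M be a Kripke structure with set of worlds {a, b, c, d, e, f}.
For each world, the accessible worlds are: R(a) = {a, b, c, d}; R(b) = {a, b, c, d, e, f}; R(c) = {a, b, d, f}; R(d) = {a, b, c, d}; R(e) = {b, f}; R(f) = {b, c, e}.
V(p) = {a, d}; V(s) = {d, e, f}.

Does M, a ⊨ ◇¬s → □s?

At a: ◇¬s is true, □s is false, so ◇¬s → □s is false.
  At a: ◇¬s requires ¬s at some successor in {a, b, c, d}.
    ¬s holds at a, so ◇¬s is true at a.
  At a: □s requires s at every successor {a, b, c, d}.
    s fails at a, so □s is false at a.

No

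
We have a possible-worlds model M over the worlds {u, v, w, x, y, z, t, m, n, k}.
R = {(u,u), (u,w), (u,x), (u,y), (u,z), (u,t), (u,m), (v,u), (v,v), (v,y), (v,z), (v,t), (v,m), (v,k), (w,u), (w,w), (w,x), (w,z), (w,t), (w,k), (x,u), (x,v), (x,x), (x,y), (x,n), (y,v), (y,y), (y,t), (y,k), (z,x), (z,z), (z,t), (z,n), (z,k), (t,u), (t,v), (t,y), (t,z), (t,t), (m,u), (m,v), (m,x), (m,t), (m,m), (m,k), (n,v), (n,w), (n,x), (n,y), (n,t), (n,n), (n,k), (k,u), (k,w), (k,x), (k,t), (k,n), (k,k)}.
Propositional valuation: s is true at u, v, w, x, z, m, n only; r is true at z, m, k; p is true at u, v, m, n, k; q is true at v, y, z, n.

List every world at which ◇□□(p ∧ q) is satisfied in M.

Let φ = ◇□□(p ∧ q). Evaluate φ at each world:
  u (successors {u, w, x, y, z, t, m}): φ is false.
  v (successors {u, v, y, z, t, m, k}): φ is false.
  w (successors {u, w, x, z, t, k}): φ is false.
  x (successors {u, v, x, y, n}): φ is false.
  y (successors {v, y, t, k}): φ is false.
  z (successors {x, z, t, n, k}): φ is false.
  t (successors {u, v, y, z, t}): φ is false.
  m (successors {u, v, x, t, m, k}): φ is false.
  n (successors {v, w, x, y, t, n, k}): φ is false.
  k (successors {u, w, x, t, n, k}): φ is false.
For instance, at v:
  At v: ◇□□(p ∧ q) requires □□(p ∧ q) at some successor in {u, v, y, z, t, m, k}.
    At u: □□(p ∧ q) is false.
    At v: □□(p ∧ q) is false.
    At y: □□(p ∧ q) is false.
    At z: □□(p ∧ q) is false.
    At t: □□(p ∧ q) is false.
    At m: □□(p ∧ q) is false.
    At k: □□(p ∧ q) is false.
  So ◇□□(p ∧ q) is false at v.
Satisfying worlds: none.

none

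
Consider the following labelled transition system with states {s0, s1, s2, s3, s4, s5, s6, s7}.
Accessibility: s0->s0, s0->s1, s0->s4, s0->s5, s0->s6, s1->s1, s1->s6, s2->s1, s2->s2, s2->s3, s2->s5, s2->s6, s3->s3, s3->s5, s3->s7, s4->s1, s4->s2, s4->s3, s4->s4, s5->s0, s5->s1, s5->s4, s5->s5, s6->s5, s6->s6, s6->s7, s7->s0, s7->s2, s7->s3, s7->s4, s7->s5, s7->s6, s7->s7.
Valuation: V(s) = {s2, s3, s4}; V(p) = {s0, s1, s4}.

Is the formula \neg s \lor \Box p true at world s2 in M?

At s2: \neg s is false, \Box p is false, so \neg s \lor \Box p is false.
  At s2: \Box p requires p at every successor {s1, s2, s3, s5, s6}.
    p fails at s2, so \Box p is false at s2.

No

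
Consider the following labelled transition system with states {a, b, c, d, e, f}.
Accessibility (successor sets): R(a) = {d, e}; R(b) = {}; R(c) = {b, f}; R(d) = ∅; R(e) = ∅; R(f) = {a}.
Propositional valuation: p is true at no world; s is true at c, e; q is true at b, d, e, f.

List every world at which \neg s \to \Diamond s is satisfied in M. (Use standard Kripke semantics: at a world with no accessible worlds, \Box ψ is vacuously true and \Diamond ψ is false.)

a, c, e

Let φ = \neg s \to \Diamond s. Evaluate φ at each world:
  a (successors {d, e}): φ is true.
  b (successors ∅): φ is false.
  c (successors {b, f}): φ is true.
  d (successors ∅): φ is false.
  e (successors ∅): φ is true.
  f (successors {a}): φ is false.
For instance, at a:
  At a: \neg s is true, \Diamond s is true, so \neg s \to \Diamond s is true.
    At a: \Diamond s requires s at some successor in {d, e}.
      s holds at e, so \Diamond s is true at a.
Satisfying worlds: {a, c, e}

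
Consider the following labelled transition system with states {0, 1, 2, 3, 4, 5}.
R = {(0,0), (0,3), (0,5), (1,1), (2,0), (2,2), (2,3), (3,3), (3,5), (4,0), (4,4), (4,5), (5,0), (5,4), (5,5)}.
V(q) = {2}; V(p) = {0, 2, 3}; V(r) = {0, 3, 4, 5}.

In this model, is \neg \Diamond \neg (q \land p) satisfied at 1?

No

Recall that \Diamond ψ holds at a world iff ψ holds at some accessible world.
At 1: \Diamond \neg (q \land p) is true, so \neg \Diamond \neg (q \land p) is false.
  At 1: \Diamond \neg (q \land p) requires \neg (q \land p) at some successor in {1}.
    \neg (q \land p) holds at 1, so \Diamond \neg (q \land p) is true at 1.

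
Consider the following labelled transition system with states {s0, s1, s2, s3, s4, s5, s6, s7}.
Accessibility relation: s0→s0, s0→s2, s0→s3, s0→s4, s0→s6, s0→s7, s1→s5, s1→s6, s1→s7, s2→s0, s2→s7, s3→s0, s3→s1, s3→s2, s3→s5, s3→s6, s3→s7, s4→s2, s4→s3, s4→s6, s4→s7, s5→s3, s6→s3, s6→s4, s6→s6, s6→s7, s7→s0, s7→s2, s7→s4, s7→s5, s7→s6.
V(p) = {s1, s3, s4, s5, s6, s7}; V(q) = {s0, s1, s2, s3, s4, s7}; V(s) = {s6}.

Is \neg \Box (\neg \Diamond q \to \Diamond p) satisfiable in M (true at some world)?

No

Let φ = \neg \Box (\neg \Diamond q \to \Diamond p). Evaluate φ at each world:
  s0 (successors {s0, s2, s3, s4, s6, s7}): φ is false.
  s1 (successors {s5, s6, s7}): φ is false.
  s2 (successors {s0, s7}): φ is false.
  s3 (successors {s0, s1, s2, s5, s6, s7}): φ is false.
  s4 (successors {s2, s3, s6, s7}): φ is false.
  s5 (successors {s3}): φ is false.
  s6 (successors {s3, s4, s6, s7}): φ is false.
  s7 (successors {s0, s2, s4, s5, s6}): φ is false.
For instance, at s2:
  At s2: \Box (\neg \Diamond q \to \Diamond p) is true, so \neg \Box (\neg \Diamond q \to \Diamond p) is false.
    At s2: \Box (\neg \Diamond q \to \Diamond p) requires \neg \Diamond q \to \Diamond p at every successor {s0, s7}.
      At s0: \neg \Diamond q \to \Diamond p is true.
      At s7: \neg \Diamond q \to \Diamond p is true.
    So \Box (\neg \Diamond q \to \Diamond p) is true at s2.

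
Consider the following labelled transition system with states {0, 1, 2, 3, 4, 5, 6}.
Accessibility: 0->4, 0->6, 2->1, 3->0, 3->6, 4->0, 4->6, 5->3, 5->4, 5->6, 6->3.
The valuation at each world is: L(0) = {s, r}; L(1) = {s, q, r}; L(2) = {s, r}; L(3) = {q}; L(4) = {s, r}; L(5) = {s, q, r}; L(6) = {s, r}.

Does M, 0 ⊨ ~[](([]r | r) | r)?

At 0: [](([]r | r) | r) is true, so ~[](([]r | r) | r) is false.
  At 0: [](([]r | r) | r) requires ([]r | r) | r at every successor {4, 6}.
      At 4: []r | r is true, r is true, so ([]r | r) | r is true.
      At 6: []r | r is true, r is true, so ([]r | r) | r is true.
  So [](([]r | r) | r) is true at 0.

No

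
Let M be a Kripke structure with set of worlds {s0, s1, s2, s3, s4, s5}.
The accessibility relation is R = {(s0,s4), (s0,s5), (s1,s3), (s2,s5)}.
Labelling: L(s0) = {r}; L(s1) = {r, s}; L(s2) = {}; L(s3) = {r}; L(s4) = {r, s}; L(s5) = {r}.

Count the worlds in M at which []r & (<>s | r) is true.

5

Let φ = []r & (<>s | r). Evaluate φ at each world:
  s0 (successors {s4, s5}): φ is true.
  s1 (successors {s3}): φ is true.
  s2 (successors {s5}): φ is false.
  s3 (successors ∅): φ is true.
  s4 (successors ∅): φ is true.
  s5 (successors ∅): φ is true.
For instance, at s2:
  At s2: []r is true, <>s | r is false, so []r & (<>s | r) is false.
    At s2: []r requires r at every successor {s5}.
      At s5: r is true.
    So []r is true at s2.
    At s2: <>s is false, r is false, so <>s | r is false.
      At s2: <>s requires s at some successor in {s5}.
        At s5: s is false.
      So <>s is false at s2.
Satisfying worlds: {s0, s1, s3, s4, s5}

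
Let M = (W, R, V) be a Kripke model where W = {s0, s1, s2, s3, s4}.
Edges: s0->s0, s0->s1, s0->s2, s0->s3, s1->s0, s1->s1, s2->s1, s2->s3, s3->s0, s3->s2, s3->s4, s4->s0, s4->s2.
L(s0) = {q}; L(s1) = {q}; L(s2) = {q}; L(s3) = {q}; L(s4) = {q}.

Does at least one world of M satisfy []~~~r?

Let φ = []~~~r. Evaluate φ at each world:
  s0 (successors {s0, s1, s2, s3}): φ is true.
  s1 (successors {s0, s1}): φ is true.
  s2 (successors {s1, s3}): φ is true.
  s3 (successors {s0, s2, s4}): φ is true.
  s4 (successors {s0, s2}): φ is true.
Detail at s0 (witness):
  At s0: []~~~r requires ~~~r at every successor {s0, s1, s2, s3}.
    At s0: ~~~r is true.
    At s1: ~~~r is true.
    At s2: ~~~r is true.
    At s3: ~~~r is true.
  So []~~~r is true at s0.

Yes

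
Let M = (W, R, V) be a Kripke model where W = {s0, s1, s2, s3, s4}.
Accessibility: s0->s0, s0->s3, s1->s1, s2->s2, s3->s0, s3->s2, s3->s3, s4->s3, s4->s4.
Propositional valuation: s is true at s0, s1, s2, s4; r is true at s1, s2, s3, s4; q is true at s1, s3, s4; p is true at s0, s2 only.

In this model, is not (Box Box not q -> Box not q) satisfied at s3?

At s3: Box Box not q -> Box not q is true, so not (Box Box not q -> Box not q) is false.
  At s3: Box Box not q is false, Box not q is false, so Box Box not q -> Box not q is true.
    At s3: Box Box not q requires Box not q at every successor {s0, s2, s3}.
      Box not q fails at s0, so Box Box not q is false at s3.
    At s3: Box not q requires not q at every successor {s0, s2, s3}.
      not q fails at s3, so Box not q is false at s3.

No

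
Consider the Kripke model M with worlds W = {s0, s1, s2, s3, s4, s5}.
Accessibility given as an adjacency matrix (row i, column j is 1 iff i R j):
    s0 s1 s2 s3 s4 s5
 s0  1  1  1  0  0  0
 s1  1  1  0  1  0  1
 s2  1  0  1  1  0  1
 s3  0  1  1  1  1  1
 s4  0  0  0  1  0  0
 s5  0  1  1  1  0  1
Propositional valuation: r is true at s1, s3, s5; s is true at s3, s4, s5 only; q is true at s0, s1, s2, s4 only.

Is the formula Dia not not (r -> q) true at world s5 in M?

At s5: Dia not not (r -> q) requires not not (r -> q) at some successor in {s1, s2, s3, s5}.
  not not (r -> q) holds at s1, so Dia not not (r -> q) is true at s5.

Yes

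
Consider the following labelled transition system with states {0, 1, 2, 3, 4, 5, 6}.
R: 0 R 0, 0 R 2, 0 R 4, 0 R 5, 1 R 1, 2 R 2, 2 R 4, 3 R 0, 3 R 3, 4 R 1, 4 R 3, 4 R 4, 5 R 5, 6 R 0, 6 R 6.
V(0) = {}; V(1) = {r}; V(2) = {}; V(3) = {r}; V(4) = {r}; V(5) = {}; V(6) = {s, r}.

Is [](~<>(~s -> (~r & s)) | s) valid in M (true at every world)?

Recall that []ψ holds at a world iff ψ holds at every accessible world, and <>ψ holds iff ψ holds at some accessible world.
Let φ = [](~<>(~s -> (~r & s)) | s). Evaluate φ at each world:
  0 (successors {0, 2, 4, 5}): φ is true.
  1 (successors {1}): φ is true.
  2 (successors {2, 4}): φ is true.
  3 (successors {0, 3}): φ is true.
  4 (successors {1, 3, 4}): φ is true.
  5 (successors {5}): φ is true.
  6 (successors {0, 6}): φ is true.
For instance, at 1:
  At 1: [](~<>(~s -> (~r & s)) | s) requires ~<>(~s -> (~r & s)) | s at every successor {1}.
      At 1: ~<>(~s -> (~r & s)) is true, s is false, so ~<>(~s -> (~r & s)) | s is true.
  So [](~<>(~s -> (~r & s)) | s) is true at 1.

Yes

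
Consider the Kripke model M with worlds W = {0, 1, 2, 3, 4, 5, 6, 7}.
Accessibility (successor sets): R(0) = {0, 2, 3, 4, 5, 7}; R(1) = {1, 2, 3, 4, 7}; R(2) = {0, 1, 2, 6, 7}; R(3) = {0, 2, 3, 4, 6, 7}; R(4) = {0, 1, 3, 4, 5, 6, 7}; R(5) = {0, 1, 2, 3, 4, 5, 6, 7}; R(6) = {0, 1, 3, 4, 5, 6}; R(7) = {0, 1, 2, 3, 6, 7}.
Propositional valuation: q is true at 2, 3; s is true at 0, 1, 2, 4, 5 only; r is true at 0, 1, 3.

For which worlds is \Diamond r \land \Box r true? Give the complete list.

Let φ = \Diamond r \land \Box r. Evaluate φ at each world:
  0 (successors {0, 2, 3, 4, 5, 7}): φ is false.
  1 (successors {1, 2, 3, 4, 7}): φ is false.
  2 (successors {0, 1, 2, 6, 7}): φ is false.
  3 (successors {0, 2, 3, 4, 6, 7}): φ is false.
  4 (successors {0, 1, 3, 4, 5, 6, 7}): φ is false.
  5 (successors {0, 1, 2, 3, 4, 5, 6, 7}): φ is false.
  6 (successors {0, 1, 3, 4, 5, 6}): φ is false.
  7 (successors {0, 1, 2, 3, 6, 7}): φ is false.
For instance, at 5:
  At 5: \Diamond r is true, \Box r is false, so \Diamond r \land \Box r is false.
    At 5: \Diamond r requires r at some successor in {0, 1, 2, 3, 4, 5, 6, 7}.
      r holds at 0, so \Diamond r is true at 5.
    At 5: \Box r requires r at every successor {0, 1, 2, 3, 4, 5, 6, 7}.
      r fails at 2, so \Box r is false at 5.
Satisfying worlds: none.

none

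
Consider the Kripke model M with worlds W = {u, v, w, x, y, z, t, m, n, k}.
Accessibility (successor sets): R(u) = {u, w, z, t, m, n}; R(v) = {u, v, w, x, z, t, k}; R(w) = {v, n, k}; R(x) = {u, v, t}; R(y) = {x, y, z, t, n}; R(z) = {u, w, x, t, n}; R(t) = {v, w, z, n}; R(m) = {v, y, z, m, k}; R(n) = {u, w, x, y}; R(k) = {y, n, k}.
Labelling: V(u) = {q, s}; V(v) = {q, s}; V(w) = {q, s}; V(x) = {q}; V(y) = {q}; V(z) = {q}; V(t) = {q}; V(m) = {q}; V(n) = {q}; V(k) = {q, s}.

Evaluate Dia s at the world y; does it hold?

At y: Dia s requires s at some successor in {x, y, z, t, n}.
  At x: s is false.
  At y: s is false.
  At z: s is false.
  At t: s is false.
  At n: s is false.
So Dia s is false at y.

No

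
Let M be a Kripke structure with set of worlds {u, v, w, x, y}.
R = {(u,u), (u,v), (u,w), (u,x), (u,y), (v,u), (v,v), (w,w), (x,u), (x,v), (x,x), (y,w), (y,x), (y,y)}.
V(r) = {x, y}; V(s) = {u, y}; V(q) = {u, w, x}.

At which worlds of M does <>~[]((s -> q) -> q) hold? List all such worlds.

Let φ = <>~[]((s -> q) -> q). Evaluate φ at each world:
  u (successors {u, v, w, x, y}): φ is true.
  v (successors {u, v}): φ is true.
  w (successors {w}): φ is false.
  x (successors {u, v, x}): φ is true.
  y (successors {w, x, y}): φ is true.
For instance, at v:
  At v: <>~[]((s -> q) -> q) requires ~[]((s -> q) -> q) at some successor in {u, v}.
    ~[]((s -> q) -> q) holds at u, so <>~[]((s -> q) -> q) is true at v.
      At u: []((s -> q) -> q) is false, so ~[]((s -> q) -> q) is true.
Satisfying worlds: {u, v, x, y}

u, v, x, y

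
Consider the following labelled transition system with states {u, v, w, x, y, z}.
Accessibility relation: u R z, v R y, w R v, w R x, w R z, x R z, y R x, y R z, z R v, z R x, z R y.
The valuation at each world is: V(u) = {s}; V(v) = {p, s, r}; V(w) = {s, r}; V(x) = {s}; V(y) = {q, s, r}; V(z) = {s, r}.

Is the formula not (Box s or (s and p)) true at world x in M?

No

At x: Box s or (s and p) is true, so not (Box s or (s and p)) is false.
  At x: Box s is true, s and p is false, so Box s or (s and p) is true.
    At x: Box s requires s at every successor {z}.
      At z: s is true.
    So Box s is true at x.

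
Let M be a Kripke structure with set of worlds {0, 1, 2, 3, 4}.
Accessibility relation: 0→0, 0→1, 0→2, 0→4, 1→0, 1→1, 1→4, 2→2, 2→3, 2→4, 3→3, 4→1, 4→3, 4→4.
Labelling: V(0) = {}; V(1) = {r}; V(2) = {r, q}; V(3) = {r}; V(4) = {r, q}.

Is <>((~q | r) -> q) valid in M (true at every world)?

No

Let φ = <>((~q | r) -> q). Evaluate φ at each world:
  0 (successors {0, 1, 2, 4}): φ is true.
  1 (successors {0, 1, 4}): φ is true.
  2 (successors {2, 3, 4}): φ is true.
  3 (successors {3}): φ is false.
  4 (successors {1, 3, 4}): φ is true.
Detail at 3 (counterexample):
  At 3: <>((~q | r) -> q) requires (~q | r) -> q at some successor in {3}.
    At 3: (~q | r) -> q is false.
  So <>((~q | r) -> q) is false at 3.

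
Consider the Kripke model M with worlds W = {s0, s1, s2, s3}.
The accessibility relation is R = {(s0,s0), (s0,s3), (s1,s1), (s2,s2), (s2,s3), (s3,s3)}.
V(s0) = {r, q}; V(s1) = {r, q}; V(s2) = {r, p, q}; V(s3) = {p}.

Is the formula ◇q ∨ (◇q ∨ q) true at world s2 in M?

At s2: ◇q is true, ◇q ∨ q is true, so ◇q ∨ (◇q ∨ q) is true.
  At s2: ◇q requires q at some successor in {s2, s3}.
    q holds at s2, so ◇q is true at s2.
  At s2: ◇q is true, q is true, so ◇q ∨ q is true.
    At s2: ◇q requires q at some successor in {s2, s3}.
      q holds at s2, so ◇q is true at s2.

Yes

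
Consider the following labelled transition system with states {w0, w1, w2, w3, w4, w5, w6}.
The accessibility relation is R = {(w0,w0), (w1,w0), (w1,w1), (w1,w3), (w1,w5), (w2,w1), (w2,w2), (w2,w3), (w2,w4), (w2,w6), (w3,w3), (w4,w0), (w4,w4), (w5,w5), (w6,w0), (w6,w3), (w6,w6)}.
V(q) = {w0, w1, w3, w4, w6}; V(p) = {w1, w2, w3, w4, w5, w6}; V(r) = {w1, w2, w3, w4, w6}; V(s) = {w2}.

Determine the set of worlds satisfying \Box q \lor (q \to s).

w0, w2, w3, w4, w5, w6

Let φ = \Box q \lor (q \to s). Evaluate φ at each world:
  w0 (successors {w0}): φ is true.
  w1 (successors {w0, w1, w3, w5}): φ is false.
  w2 (successors {w1, w2, w3, w4, w6}): φ is true.
  w3 (successors {w3}): φ is true.
  w4 (successors {w0, w4}): φ is true.
  w5 (successors {w5}): φ is true.
  w6 (successors {w0, w3, w6}): φ is true.
For instance, at w1:
  At w1: \Box q is false, q \to s is false, so \Box q \lor (q \to s) is false.
    At w1: \Box q requires q at every successor {w0, w1, w3, w5}.
      q fails at w5, so \Box q is false at w1.
Satisfying worlds: {w0, w2, w3, w4, w5, w6}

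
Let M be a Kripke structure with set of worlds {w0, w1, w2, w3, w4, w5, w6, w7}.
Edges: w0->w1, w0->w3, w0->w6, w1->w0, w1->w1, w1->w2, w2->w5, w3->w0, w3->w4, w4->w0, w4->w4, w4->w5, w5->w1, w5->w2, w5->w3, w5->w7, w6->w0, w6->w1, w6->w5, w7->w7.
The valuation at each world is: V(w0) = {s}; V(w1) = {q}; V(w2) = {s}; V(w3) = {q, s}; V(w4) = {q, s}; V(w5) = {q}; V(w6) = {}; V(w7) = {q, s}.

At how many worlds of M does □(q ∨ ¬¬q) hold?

Let φ = □(q ∨ ¬¬q). Evaluate φ at each world:
  w0 (successors {w1, w3, w6}): φ is false.
  w1 (successors {w0, w1, w2}): φ is false.
  w2 (successors {w5}): φ is true.
  w3 (successors {w0, w4}): φ is false.
  w4 (successors {w0, w4, w5}): φ is false.
  w5 (successors {w1, w2, w3, w7}): φ is false.
  w6 (successors {w0, w1, w5}): φ is false.
  w7 (successors {w7}): φ is true.
For instance, at w0:
  At w0: □(q ∨ ¬¬q) requires q ∨ ¬¬q at every successor {w1, w3, w6}.
    q ∨ ¬¬q fails at w6, so □(q ∨ ¬¬q) is false at w0.
Satisfying worlds: {w2, w7}

2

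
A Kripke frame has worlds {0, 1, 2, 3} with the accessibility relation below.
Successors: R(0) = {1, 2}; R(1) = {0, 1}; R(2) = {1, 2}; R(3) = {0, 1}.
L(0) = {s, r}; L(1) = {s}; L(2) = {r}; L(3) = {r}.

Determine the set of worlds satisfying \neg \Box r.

0, 1, 2, 3

Recall that \Box ψ holds at a world iff ψ holds at every accessible world, and \Diamond ψ holds iff ψ holds at some accessible world.
Let φ = \neg \Box r. Evaluate φ at each world:
  0 (successors {1, 2}): φ is true.
  1 (successors {0, 1}): φ is true.
  2 (successors {1, 2}): φ is true.
  3 (successors {0, 1}): φ is true.
For instance, at 1:
  At 1: \Box r is false, so \neg \Box r is true.
    At 1: \Box r requires r at every successor {0, 1}.
      r fails at 1, so \Box r is false at 1.
Satisfying worlds: {0, 1, 2, 3}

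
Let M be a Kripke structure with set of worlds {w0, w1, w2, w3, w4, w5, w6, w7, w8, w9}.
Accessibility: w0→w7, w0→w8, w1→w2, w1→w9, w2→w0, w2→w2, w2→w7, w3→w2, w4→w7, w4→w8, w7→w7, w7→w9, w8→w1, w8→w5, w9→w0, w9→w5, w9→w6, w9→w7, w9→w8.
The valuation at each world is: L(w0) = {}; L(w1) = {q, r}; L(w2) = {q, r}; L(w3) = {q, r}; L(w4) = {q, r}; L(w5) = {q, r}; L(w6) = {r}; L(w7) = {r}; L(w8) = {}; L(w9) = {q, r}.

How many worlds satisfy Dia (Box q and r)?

Recall that Box ψ holds at a world iff ψ holds at every accessible world, and Dia ψ holds iff ψ holds at some accessible world.
Let φ = Dia (Box q and r). Evaluate φ at each world:
  w0 (successors {w7, w8}): φ is false.
  w1 (successors {w2, w9}): φ is false.
  w2 (successors {w0, w2, w7}): φ is false.
  w3 (successors {w2}): φ is false.
  w4 (successors {w7, w8}): φ is false.
  w5 (successors ∅): φ is false.
  w6 (successors ∅): φ is false.
  w7 (successors {w7, w9}): φ is false.
  w8 (successors {w1, w5}): φ is true.
  w9 (successors {w0, w5, w6, w7, w8}): φ is true.
For instance, at w2:
  At w2: Dia (Box q and r) requires Box q and r at some successor in {w0, w2, w7}.
    At w0: Box q and r is false.
    At w2: Box q and r is false.
    At w7: Box q and r is false.
  So Dia (Box q and r) is false at w2.
Satisfying worlds: {w8, w9}

2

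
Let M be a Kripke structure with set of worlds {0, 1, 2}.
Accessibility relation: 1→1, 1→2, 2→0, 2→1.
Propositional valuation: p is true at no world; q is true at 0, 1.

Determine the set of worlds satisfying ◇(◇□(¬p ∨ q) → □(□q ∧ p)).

2

Recall that □ψ holds at a world iff ψ holds at every accessible world, and ◇ψ holds iff ψ holds at some accessible world.
Let φ = ◇(◇□(¬p ∨ q) → □(□q ∧ p)). Evaluate φ at each world:
  0 (successors ∅): φ is false.
  1 (successors {1, 2}): φ is false.
  2 (successors {0, 1}): φ is true.
For instance, at 2:
  At 2: ◇(◇□(¬p ∨ q) → □(□q ∧ p)) requires ◇□(¬p ∨ q) → □(□q ∧ p) at some successor in {0, 1}.
    ◇□(¬p ∨ q) → □(□q ∧ p) holds at 0, so ◇(◇□(¬p ∨ q) → □(□q ∧ p)) is true at 2.
      At 0: ◇□(¬p ∨ q) is false, □(□q ∧ p) is true, so ◇□(¬p ∨ q) → □(□q ∧ p) is true.
Satisfying worlds: {2}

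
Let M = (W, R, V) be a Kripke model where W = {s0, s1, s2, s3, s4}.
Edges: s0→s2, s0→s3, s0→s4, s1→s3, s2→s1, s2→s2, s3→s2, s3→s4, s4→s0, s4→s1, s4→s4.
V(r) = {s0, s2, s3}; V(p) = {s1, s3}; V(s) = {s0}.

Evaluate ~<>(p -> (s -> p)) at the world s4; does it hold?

No

At s4: <>(p -> (s -> p)) is true, so ~<>(p -> (s -> p)) is false.
  At s4: <>(p -> (s -> p)) requires p -> (s -> p) at some successor in {s0, s1, s4}.
    p -> (s -> p) holds at s0, so <>(p -> (s -> p)) is true at s4.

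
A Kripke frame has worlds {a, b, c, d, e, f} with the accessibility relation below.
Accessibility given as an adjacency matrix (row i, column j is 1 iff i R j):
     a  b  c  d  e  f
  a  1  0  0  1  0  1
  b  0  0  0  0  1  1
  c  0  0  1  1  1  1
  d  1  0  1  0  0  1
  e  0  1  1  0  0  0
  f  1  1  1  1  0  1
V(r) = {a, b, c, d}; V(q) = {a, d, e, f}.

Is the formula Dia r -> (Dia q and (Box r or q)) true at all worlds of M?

Let φ = Dia r -> (Dia q and (Box r or q)). Evaluate φ at each world:
  a (successors {a, d, f}): φ is true.
  b (successors {e, f}): φ is true.
  c (successors {c, d, e, f}): φ is false.
  d (successors {a, c, f}): φ is true.
  e (successors {b, c}): φ is false.
  f (successors {a, b, c, d, f}): φ is true.
Detail at c (counterexample):
  At c: Dia r is true, Dia q and (Box r or q) is false, so Dia r -> (Dia q and (Box r or q)) is false.
    At c: Dia r requires r at some successor in {c, d, e, f}.
      r holds at c, so Dia r is true at c.
    At c: Dia q is true, Box r or q is false, so Dia q and (Box r or q) is false.
      At c: Dia q requires q at some successor in {c, d, e, f}.
        q holds at d, so Dia q is true at c.
      At c: Box r is false, q is false, so Box r or q is false.

No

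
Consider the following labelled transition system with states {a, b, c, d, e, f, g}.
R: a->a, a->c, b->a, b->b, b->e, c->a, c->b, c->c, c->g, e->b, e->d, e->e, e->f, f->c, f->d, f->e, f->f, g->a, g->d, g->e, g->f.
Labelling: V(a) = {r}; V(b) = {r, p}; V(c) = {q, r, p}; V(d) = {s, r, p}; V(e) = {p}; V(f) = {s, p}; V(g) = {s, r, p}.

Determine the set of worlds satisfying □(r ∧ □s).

Let φ = □(r ∧ □s). Evaluate φ at each world:
  a (successors {a, c}): φ is false.
  b (successors {a, b, e}): φ is false.
  c (successors {a, b, c, g}): φ is false.
  d (successors ∅): φ is true.
  e (successors {b, d, e, f}): φ is false.
  f (successors {c, d, e, f}): φ is false.
  g (successors {a, d, e, f}): φ is false.
For instance, at g:
  At g: □(r ∧ □s) requires r ∧ □s at every successor {a, d, e, f}.
    r ∧ □s fails at a, so □(r ∧ □s) is false at g.
      At a: r is true, □s is false, so r ∧ □s is false.
Satisfying worlds: {d}

d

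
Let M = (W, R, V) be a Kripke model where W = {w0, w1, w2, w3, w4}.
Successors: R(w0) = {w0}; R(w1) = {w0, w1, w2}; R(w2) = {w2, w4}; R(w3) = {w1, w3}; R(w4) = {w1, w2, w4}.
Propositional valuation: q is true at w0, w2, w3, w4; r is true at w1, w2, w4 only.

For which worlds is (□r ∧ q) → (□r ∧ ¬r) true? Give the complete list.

w0, w1, w3

Let φ = (□r ∧ q) → (□r ∧ ¬r). Evaluate φ at each world:
  w0 (successors {w0}): φ is true.
  w1 (successors {w0, w1, w2}): φ is true.
  w2 (successors {w2, w4}): φ is false.
  w3 (successors {w1, w3}): φ is true.
  w4 (successors {w1, w2, w4}): φ is false.
For instance, at w3:
  At w3: □r ∧ q is false, □r ∧ ¬r is false, so (□r ∧ q) → (□r ∧ ¬r) is true.
    At w3: □r is false, q is true, so □r ∧ q is false.
      At w3: □r requires r at every successor {w1, w3}.
        r fails at w3, so □r is false at w3.
    At w3: □r is false, ¬r is true, so □r ∧ ¬r is false.
      At w3: □r requires r at every successor {w1, w3}.
        r fails at w3, so □r is false at w3.
Satisfying worlds: {w0, w1, w3}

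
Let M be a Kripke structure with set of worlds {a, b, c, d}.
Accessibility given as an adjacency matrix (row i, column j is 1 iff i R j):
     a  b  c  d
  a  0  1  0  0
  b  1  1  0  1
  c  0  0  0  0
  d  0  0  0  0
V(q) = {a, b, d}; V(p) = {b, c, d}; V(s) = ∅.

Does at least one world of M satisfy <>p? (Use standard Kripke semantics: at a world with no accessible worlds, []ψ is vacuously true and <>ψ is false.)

Yes

Let φ = <>p. Evaluate φ at each world:
  a (successors {b}): φ is true.
  b (successors {a, b, d}): φ is true.
  c (successors ∅): φ is false.
  d (successors ∅): φ is false.
Detail at a (witness):
  At a: <>p requires p at some successor in {b}.
    p holds at b, so <>p is true at a.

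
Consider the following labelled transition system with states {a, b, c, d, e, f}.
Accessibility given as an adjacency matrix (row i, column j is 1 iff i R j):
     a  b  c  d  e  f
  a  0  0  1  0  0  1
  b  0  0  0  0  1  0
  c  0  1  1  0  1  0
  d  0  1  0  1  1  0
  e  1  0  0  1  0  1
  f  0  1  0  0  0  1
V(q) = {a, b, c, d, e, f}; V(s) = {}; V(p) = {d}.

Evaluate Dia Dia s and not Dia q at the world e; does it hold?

Recall that Dia ψ holds at a world iff ψ holds at some accessible world.
At e: Dia Dia s is false, not Dia q is false, so Dia Dia s and not Dia q is false.
  At e: Dia Dia s requires Dia s at some successor in {a, d, f}.
    At a: Dia s is false.
    At d: Dia s is false.
    At f: Dia s is false.
  So Dia Dia s is false at e.
  At e: Dia q is true, so not Dia q is false.
    At e: Dia q requires q at some successor in {a, d, f}.
      q holds at a, so Dia q is true at e.

No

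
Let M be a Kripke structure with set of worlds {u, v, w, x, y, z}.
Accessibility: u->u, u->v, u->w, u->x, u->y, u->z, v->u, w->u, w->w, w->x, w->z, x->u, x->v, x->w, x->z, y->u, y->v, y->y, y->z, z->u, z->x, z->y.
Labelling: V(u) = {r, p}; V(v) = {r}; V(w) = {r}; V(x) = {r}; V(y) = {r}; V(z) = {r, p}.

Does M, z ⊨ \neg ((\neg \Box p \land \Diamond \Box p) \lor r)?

Recall that \Box ψ holds at a world iff ψ holds at every accessible world, and \Diamond ψ holds iff ψ holds at some accessible world.
At z: (\neg \Box p \land \Diamond \Box p) \lor r is true, so \neg ((\neg \Box p \land \Diamond \Box p) \lor r) is false.
  At z: \neg \Box p \land \Diamond \Box p is false, r is true, so (\neg \Box p \land \Diamond \Box p) \lor r is true.
    At z: \neg \Box p is true, \Diamond \Box p is false, so \neg \Box p \land \Diamond \Box p is false.
      At z: \Box p is false, so \neg \Box p is true.
      At z: \Diamond \Box p requires \Box p at some successor in {u, x, y}.
        At u: \Box p is false.
        At x: \Box p is false.
        At y: \Box p is false.
      So \Diamond \Box p is false at z.

No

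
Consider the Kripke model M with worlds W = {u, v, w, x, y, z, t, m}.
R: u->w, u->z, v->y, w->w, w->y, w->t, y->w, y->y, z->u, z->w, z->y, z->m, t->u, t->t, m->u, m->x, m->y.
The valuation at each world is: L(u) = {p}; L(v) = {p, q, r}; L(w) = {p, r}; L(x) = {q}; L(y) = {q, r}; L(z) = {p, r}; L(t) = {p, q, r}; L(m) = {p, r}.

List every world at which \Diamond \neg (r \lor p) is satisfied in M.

Let φ = \Diamond \neg (r \lor p). Evaluate φ at each world:
  u (successors {w, z}): φ is false.
  v (successors {y}): φ is false.
  w (successors {w, y, t}): φ is false.
  x (successors ∅): φ is false.
  y (successors {w, y}): φ is false.
  z (successors {u, w, y, m}): φ is false.
  t (successors {u, t}): φ is false.
  m (successors {u, x, y}): φ is true.
For instance, at z:
  At z: \Diamond \neg (r \lor p) requires \neg (r \lor p) at some successor in {u, w, y, m}.
    At u: \neg (r \lor p) is false.
    At w: \neg (r \lor p) is false.
    At y: \neg (r \lor p) is false.
    At m: \neg (r \lor p) is false.
  So \Diamond \neg (r \lor p) is false at z.
Satisfying worlds: {m}

m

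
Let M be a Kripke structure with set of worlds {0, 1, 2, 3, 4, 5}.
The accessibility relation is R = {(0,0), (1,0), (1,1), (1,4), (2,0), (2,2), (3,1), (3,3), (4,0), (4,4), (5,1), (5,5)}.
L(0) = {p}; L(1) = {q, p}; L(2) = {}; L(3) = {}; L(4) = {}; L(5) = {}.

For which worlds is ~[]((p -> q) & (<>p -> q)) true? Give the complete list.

0, 1, 2, 3, 4, 5

Recall that []ψ holds at a world iff ψ holds at every accessible world, and <>ψ holds iff ψ holds at some accessible world.
Let φ = ~[]((p -> q) & (<>p -> q)). Evaluate φ at each world:
  0 (successors {0}): φ is true.
  1 (successors {0, 1, 4}): φ is true.
  2 (successors {0, 2}): φ is true.
  3 (successors {1, 3}): φ is true.
  4 (successors {0, 4}): φ is true.
  5 (successors {1, 5}): φ is true.
For instance, at 5:
  At 5: []((p -> q) & (<>p -> q)) is false, so ~[]((p -> q) & (<>p -> q)) is true.
    At 5: []((p -> q) & (<>p -> q)) requires (p -> q) & (<>p -> q) at every successor {1, 5}.
      (p -> q) & (<>p -> q) fails at 5, so []((p -> q) & (<>p -> q)) is false at 5.
Satisfying worlds: {0, 1, 2, 3, 4, 5}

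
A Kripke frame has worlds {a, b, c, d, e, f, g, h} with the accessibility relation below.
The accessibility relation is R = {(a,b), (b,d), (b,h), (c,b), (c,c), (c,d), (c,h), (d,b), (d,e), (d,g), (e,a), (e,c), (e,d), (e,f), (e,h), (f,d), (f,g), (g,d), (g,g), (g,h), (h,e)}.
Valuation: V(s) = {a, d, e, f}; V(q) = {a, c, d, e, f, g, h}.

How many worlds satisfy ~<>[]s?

4

Let φ = ~<>[]s. Evaluate φ at each world:
  a (successors {b}): φ is true.
  b (successors {d, h}): φ is false.
  c (successors {b, c, d, h}): φ is false.
  d (successors {b, e, g}): φ is true.
  e (successors {a, c, d, f, h}): φ is false.
  f (successors {d, g}): φ is true.
  g (successors {d, g, h}): φ is false.
  h (successors {e}): φ is true.
For instance, at e:
  At e: <>[]s is true, so ~<>[]s is false.
    At e: <>[]s requires []s at some successor in {a, c, d, f, h}.
      []s holds at h, so <>[]s is true at e.
Satisfying worlds: {a, d, f, h}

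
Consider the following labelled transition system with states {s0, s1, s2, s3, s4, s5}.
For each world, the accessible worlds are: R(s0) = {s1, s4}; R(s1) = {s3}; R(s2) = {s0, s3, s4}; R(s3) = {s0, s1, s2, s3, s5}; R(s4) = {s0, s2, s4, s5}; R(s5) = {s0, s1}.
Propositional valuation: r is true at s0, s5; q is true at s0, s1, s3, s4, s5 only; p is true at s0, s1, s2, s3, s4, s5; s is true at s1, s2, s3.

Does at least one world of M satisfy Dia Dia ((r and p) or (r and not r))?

Yes

Let φ = Dia Dia ((r and p) or (r and not r)). Evaluate φ at each world:
  s0 (successors {s1, s4}): φ is true.
  s1 (successors {s3}): φ is true.
  s2 (successors {s0, s3, s4}): φ is true.
  s3 (successors {s0, s1, s2, s3, s5}): φ is true.
  s4 (successors {s0, s2, s4, s5}): φ is true.
  s5 (successors {s0, s1}): φ is false.
Detail at s0 (witness):
  At s0: Dia Dia ((r and p) or (r and not r)) requires Dia ((r and p) or (r and not r)) at some successor in {s1, s4}.
    Dia ((r and p) or (r and not r)) holds at s4, so Dia Dia ((r and p) or (r and not r)) is true at s0.
      At s4: Dia ((r and p) or (r and not r)) requires (r and p) or (r and not r) at some successor in {s0, s2, s4, s5}.
        (r and p) or (r and not r) holds at s0, so Dia ((r and p) or (r and not r)) is true at s4.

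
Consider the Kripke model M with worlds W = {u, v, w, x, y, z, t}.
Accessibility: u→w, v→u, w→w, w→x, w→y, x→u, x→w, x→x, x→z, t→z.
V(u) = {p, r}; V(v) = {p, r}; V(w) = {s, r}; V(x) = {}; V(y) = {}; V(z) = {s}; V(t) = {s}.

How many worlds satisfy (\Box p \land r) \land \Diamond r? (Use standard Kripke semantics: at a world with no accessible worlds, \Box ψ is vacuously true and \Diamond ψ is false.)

Let φ = (\Box p \land r) \land \Diamond r. Evaluate φ at each world:
  u (successors {w}): φ is false.
  v (successors {u}): φ is true.
  w (successors {w, x, y}): φ is false.
  x (successors {u, w, x, z}): φ is false.
  y (successors ∅): φ is false.
  z (successors ∅): φ is false.
  t (successors {z}): φ is false.
For instance, at u:
  At u: \Box p \land r is false, \Diamond r is true, so (\Box p \land r) \land \Diamond r is false.
    At u: \Box p is false, r is true, so \Box p \land r is false.
      At u: \Box p requires p at every successor {w}.
        p fails at w, so \Box p is false at u.
    At u: \Diamond r requires r at some successor in {w}.
      r holds at w, so \Diamond r is true at u.
Satisfying worlds: {v}

1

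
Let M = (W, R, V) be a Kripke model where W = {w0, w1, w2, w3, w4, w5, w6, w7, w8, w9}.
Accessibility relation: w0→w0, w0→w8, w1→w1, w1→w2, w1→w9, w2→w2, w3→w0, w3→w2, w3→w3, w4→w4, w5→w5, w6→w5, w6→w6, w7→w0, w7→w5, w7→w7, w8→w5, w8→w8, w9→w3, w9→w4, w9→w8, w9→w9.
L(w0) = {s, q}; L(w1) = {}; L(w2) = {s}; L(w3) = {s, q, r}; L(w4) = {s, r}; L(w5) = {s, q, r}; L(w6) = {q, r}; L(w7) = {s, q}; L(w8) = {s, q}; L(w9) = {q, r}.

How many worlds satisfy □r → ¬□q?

8

Recall that □ψ holds at a world iff ψ holds at every accessible world, and ◇ψ holds iff ψ holds at some accessible world.
Let φ = □r → ¬□q. Evaluate φ at each world:
  w0 (successors {w0, w8}): φ is true.
  w1 (successors {w1, w2, w9}): φ is true.
  w2 (successors {w2}): φ is true.
  w3 (successors {w0, w2, w3}): φ is true.
  w4 (successors {w4}): φ is true.
  w5 (successors {w5}): φ is false.
  w6 (successors {w5, w6}): φ is false.
  w7 (successors {w0, w5, w7}): φ is true.
  w8 (successors {w5, w8}): φ is true.
  w9 (successors {w3, w4, w8, w9}): φ is true.
For instance, at w2:
  At w2: □r is false, ¬□q is true, so □r → ¬□q is true.
    At w2: □r requires r at every successor {w2}.
      r fails at w2, so □r is false at w2.
    At w2: □q is false, so ¬□q is true.
      At w2: □q requires q at every successor {w2}.
        q fails at w2, so □q is false at w2.
Satisfying worlds: {w0, w1, w2, w3, w4, w7, w8, w9}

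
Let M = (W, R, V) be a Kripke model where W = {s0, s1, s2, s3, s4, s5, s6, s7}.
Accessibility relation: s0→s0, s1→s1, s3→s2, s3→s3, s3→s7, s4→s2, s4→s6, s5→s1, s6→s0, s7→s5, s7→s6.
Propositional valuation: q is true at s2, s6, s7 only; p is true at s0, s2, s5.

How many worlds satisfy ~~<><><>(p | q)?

5

Recall that <>ψ holds at a world iff ψ holds at some accessible world.
Let φ = ~~<><><>(p | q). Evaluate φ at each world:
  s0 (successors {s0}): φ is true.
  s1 (successors {s1}): φ is false.
  s2 (successors ∅): φ is false.
  s3 (successors {s2, s3, s7}): φ is true.
  s4 (successors {s2, s6}): φ is true.
  s5 (successors {s1}): φ is false.
  s6 (successors {s0}): φ is true.
  s7 (successors {s5, s6}): φ is true.
For instance, at s7:
  At s7: ~<><><>(p | q) is false, so ~~<><><>(p | q) is true.
    At s7: <><><>(p | q) is true, so ~<><><>(p | q) is false.
      At s7: <><><>(p | q) requires <><>(p | q) at some successor in {s5, s6}.
        <><>(p | q) holds at s6, so <><><>(p | q) is true at s7.
Satisfying worlds: {s0, s3, s4, s6, s7}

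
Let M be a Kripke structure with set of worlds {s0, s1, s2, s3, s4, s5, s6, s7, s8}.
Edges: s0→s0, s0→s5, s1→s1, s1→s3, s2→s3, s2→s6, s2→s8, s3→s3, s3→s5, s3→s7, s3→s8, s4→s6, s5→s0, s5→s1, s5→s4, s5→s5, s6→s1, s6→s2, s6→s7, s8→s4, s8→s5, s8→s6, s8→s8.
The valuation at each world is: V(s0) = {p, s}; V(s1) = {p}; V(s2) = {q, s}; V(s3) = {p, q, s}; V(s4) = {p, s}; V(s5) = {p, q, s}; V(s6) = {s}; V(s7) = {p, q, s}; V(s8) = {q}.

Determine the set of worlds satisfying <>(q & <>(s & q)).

Let φ = <>(q & <>(s & q)). Evaluate φ at each world:
  s0 (successors {s0, s5}): φ is true.
  s1 (successors {s1, s3}): φ is true.
  s2 (successors {s3, s6, s8}): φ is true.
  s3 (successors {s3, s5, s7, s8}): φ is true.
  s4 (successors {s6}): φ is false.
  s5 (successors {s0, s1, s4, s5}): φ is true.
  s6 (successors {s1, s2, s7}): φ is true.
  s7 (successors ∅): φ is false.
  s8 (successors {s4, s5, s6, s8}): φ is true.
For instance, at s3:
  At s3: <>(q & <>(s & q)) requires q & <>(s & q) at some successor in {s3, s5, s7, s8}.
    q & <>(s & q) holds at s3, so <>(q & <>(s & q)) is true at s3.
      At s3: q is true, <>(s & q) is true, so q & <>(s & q) is true.
Satisfying worlds: {s0, s1, s2, s3, s5, s6, s8}

s0, s1, s2, s3, s5, s6, s8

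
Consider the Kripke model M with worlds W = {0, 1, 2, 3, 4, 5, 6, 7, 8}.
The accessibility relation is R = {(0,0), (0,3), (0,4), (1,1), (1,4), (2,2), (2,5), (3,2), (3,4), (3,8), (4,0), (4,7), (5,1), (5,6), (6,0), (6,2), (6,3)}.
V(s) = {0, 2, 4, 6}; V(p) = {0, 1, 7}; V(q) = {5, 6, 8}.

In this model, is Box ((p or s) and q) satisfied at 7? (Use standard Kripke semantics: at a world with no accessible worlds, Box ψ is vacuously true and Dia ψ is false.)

At 7: no accessible worlds, so Box ((p or s) and q) holds vacuously.

Yes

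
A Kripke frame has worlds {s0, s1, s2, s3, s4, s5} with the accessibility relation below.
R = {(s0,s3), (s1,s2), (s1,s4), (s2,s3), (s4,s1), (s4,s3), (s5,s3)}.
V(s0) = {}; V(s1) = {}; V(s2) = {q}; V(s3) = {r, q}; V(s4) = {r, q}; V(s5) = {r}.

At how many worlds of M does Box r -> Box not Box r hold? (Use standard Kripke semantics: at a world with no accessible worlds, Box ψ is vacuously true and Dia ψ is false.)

Let φ = Box r -> Box not Box r. Evaluate φ at each world:
  s0 (successors {s3}): φ is false.
  s1 (successors {s2, s4}): φ is true.
  s2 (successors {s3}): φ is false.
  s3 (successors ∅): φ is true.
  s4 (successors {s1, s3}): φ is true.
  s5 (successors {s3}): φ is false.
For instance, at s5:
  At s5: Box r is true, Box not Box r is false, so Box r -> Box not Box r is false.
    At s5: Box r requires r at every successor {s3}.
      At s3: r is true.
    So Box r is true at s5.
    At s5: Box not Box r requires not Box r at every successor {s3}.
      not Box r fails at s3, so Box not Box r is false at s5.
Satisfying worlds: {s1, s3, s4}

3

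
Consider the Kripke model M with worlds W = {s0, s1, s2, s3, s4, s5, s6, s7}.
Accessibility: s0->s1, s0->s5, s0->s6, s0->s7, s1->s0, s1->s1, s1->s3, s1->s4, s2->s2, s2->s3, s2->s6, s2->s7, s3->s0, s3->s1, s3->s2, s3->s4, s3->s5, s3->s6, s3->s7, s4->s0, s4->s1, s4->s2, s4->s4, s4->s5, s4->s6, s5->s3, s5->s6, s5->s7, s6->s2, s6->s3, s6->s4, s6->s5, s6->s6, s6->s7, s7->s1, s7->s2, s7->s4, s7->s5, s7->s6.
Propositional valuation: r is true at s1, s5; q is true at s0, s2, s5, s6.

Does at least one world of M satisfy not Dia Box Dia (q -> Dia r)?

Recall that Box ψ holds at a world iff ψ holds at every accessible world, and Dia ψ holds iff ψ holds at some accessible world.
Let φ = not Dia Box Dia (q -> Dia r). Evaluate φ at each world:
  s0 (successors {s1, s5, s6, s7}): φ is false.
  s1 (successors {s0, s1, s3, s4}): φ is false.
  s2 (successors {s2, s3, s6, s7}): φ is false.
  s3 (successors {s0, s1, s2, s4, s5, s6, s7}): φ is false.
  s4 (successors {s0, s1, s2, s4, s5, s6}): φ is false.
  s5 (successors {s3, s6, s7}): φ is false.
  s6 (successors {s2, s3, s4, s5, s6, s7}): φ is false.
  s7 (successors {s1, s2, s4, s5, s6}): φ is false.
For instance, at s7:
  At s7: Dia Box Dia (q -> Dia r) is true, so not Dia Box Dia (q -> Dia r) is false.
    At s7: Dia Box Dia (q -> Dia r) requires Box Dia (q -> Dia r) at some successor in {s1, s2, s4, s5, s6}.
      Box Dia (q -> Dia r) holds at s1, so Dia Box Dia (q -> Dia r) is true at s7.

No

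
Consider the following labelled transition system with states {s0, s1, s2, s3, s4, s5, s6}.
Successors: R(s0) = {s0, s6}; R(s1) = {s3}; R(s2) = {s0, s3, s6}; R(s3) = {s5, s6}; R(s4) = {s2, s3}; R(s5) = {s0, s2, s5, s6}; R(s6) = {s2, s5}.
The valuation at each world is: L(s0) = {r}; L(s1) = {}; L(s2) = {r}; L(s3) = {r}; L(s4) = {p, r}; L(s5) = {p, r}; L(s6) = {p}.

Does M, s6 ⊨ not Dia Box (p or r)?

No

Recall that Box ψ holds at a world iff ψ holds at every accessible world, and Dia ψ holds iff ψ holds at some accessible world.
At s6: Dia Box (p or r) is true, so not Dia Box (p or r) is false.
  At s6: Dia Box (p or r) requires Box (p or r) at some successor in {s2, s5}.
    Box (p or r) holds at s2, so Dia Box (p or r) is true at s6.
      At s2: Box (p or r) requires p or r at every successor {s0, s3, s6}.
        At s0: p or r is true.
        At s3: p or r is true.
        At s6: p or r is true.
      So Box (p or r) is true at s2.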